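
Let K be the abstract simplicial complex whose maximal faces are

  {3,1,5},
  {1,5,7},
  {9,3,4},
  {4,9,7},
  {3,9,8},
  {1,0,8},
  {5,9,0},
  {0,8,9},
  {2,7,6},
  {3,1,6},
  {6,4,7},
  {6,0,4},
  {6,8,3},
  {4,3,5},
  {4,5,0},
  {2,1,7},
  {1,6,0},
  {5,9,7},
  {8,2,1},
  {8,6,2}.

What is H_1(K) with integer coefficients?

K has 10 vertices, 30 edges, 20 triangles.
rank ∂_1 = 9, rank ∂_2 = 20 ⇒ b_1 = 30 − 9 − 20 = 1; ∂_2 has invariant factor(s) [2] giving torsion. So H_1 = Z ⊕ Z/2.

H_1 ≅ Z ⊕ Z/2.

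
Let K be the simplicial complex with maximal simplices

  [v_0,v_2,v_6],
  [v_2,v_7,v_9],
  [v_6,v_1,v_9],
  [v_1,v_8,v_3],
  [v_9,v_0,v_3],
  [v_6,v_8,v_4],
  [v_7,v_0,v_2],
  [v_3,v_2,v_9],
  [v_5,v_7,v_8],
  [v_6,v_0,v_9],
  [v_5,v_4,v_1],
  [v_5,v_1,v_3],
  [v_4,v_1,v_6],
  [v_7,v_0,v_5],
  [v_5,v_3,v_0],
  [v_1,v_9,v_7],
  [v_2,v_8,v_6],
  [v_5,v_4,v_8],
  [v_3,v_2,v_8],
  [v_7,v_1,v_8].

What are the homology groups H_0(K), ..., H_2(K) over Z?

H_0 ≅ Z,  H_1 ≅ Z ⊕ Z_2,  H_2 = 0.

Fix the vertex order v_0 < v_1 < v_2 < v_3 < v_4 < v_5 < v_6 < v_7 < v_8 < v_9 and write every simplex with vertices in increasing order. Then dim K = 2 and the simplices of K are:

  0-simplices (10): [v_0], [v_1], [v_2], [v_3], [v_4], [v_5], [v_6], [v_7], [v_8], [v_9]
  1-simplices (30): (30 of them)
  2-simplices (20): (20 of them)

so the chain groups are C_0 ≅ Z^10, C_1 ≅ Z^30, C_2 ≅ Z^20.

Boundary ∂_1: C_1 → C_0 sends each edge [p,q] (with p < q) to q − p.
As a 10×30 matrix over Z this has rank 9, with invariant factors (1,1,1,1,1,1,1,1,1).

Boundary ∂_2: C_2 → C_1 acts by ∂[p,q,r] = [q,r] − [p,r] + [p,q]. For instance
  ∂[v_0,v_3,v_5] = [v_3,v_5] − [v_0,v_5] + [v_0,v_3],
  ∂[v_0,v_2,v_6] = [v_2,v_6] − [v_0,v_6] + [v_0,v_2].
As a 30×20 matrix over Z this has rank 20, with invariant factors (1,1,1,1,1,1,1,1,1,1,1,1,1,1,1,1,1,1,1,2).

Now H_k = ker ∂_k / im ∂_{k+1}, so:

  H_0: rank C_0 − rank ∂_1 = 10 − 9 = 1, and the invariant factors of ∂_1 are all 1, so H_0 = Z.
  H_1: rank ker ∂_1 − rank ∂_2 = (30 − 9) − 20 = 1, and ∂_2 has invariant factor 2 > 1, so H_1 = Z ⊕ Z_2.
  H_2: rank ker ∂_2 − rank ∂_3 = (20 − 20) − 0 = 0, and there is no ∂_3, so H_2 = 0.

As a check, the Euler characteristic is 10 − 30 + 20 = 0, which agrees with 1 − 1 + 0 = 0.
(K is a triangulation of the Klein bottle.)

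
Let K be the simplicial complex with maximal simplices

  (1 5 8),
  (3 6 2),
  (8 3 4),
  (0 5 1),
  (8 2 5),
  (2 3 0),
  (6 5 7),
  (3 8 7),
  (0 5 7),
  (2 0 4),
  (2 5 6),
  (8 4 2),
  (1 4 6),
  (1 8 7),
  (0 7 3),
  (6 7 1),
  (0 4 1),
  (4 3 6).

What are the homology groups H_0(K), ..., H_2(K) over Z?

H_0 ≅ Z,  H_1 ≅ Z ⊕ Z_2,  H_2 = 0.

Fix the vertex order 0 < 1 < 2 < 3 < 4 < 5 < 6 < 7 < 8 and write every simplex with vertices in increasing order. Then dim K = 2 and the simplices of K are:

  0-simplices (9): [0], [1], [2], [3], [4], [5], [6], [7], [8]
  1-simplices (27): (27 of them)
  2-simplices (18): [0,1,4], [0,1,5], [0,2,3], [0,2,4], [0,3,7], [0,5,7], [1,4,6], [1,5,8], [1,6,7], [1,7,8], [2,3,6], [2,4,8], [2,5,6], [2,5,8], [3,4,6], [3,4,8], [3,7,8], [5,6,7]

giving chain groups C_0 ≅ Z^9, C_1 ≅ Z^27, C_2 ≅ Z^18.

Boundary ∂_1: C_1 → C_0 maps an edge to its endpoints' difference, ∂[p,q] = q − p. For instance
  ∂[4,6] = [6] − [4].
This gives a 9×27 integer matrix of rank 8; reducing to Smith normal form yields diagonal entries (1,1,1,1,1,1,1,1).

∂_2: C_2 → C_1 sends each 2-simplex [p,q,r] to [q,r] − [p,r] + [p,q]. For instance
  ∂[1,4,6] = [4,6] − [1,6] + [1,4],
  ∂[5,6,7] = [6,7] − [5,7] + [5,6].
As a 27×18 matrix over Z this has rank 18, with invariant factors (1,1,1,1,1,1,1,1,1,1,1,1,1,1,1,1,1,2).

From H_k ≅ ker(∂_k) / im(∂_{k+1}) we obtain:

  H_0: rank C_0 − rank ∂_1 = 9 − 8 = 1, and the invariant factors of ∂_1 are all 1, so H_0 ≅ Z.
  H_1: rank ker ∂_1 − rank ∂_2 = (27 − 8) − 18 = 1, and ∂_2 has invariant factor 2 > 1, so H_1 ≅ Z ⊕ Z_2.
  H_2: rank ker ∂_2 − rank ∂_3 = (18 − 18) − 0 = 0, and there is no ∂_3, so H_2 ≅ 0.

As a check, the Euler characteristic is 9 − 27 + 18 = 0, which agrees with 1 − 1 + 0 = 0.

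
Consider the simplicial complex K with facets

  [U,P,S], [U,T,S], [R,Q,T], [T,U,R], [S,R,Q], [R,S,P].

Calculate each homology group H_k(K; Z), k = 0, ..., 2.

K has 6 vertices, 12 edges, 6 triangles.
rank ∂_0 = 0, rank ∂_1 = 5 ⇒ b_0 = 6 − 0 − 5 = 1; all invariant factors of ∂_1 are 1 so no torsion. So H_0 = Z.
rank ∂_1 = 5, rank ∂_2 = 6 ⇒ b_1 = 12 − 5 − 6 = 1; all invariant factors of ∂_2 are 1 so no torsion. So H_1 = Z.
rank ∂_2 = 6, rank ∂_3 = 0 ⇒ b_2 = 6 − 6 − 0 = 0. So H_2 = 0.

H_0 ≅ Z,  H_1 ≅ Z,  H_2 = 0.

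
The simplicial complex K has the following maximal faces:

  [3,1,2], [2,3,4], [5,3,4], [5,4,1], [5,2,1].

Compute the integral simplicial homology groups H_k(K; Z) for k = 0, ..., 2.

H_0 ≅ Z,  H_1 ≅ Z,  H_2 = 0.

Take the total order 1 < 2 < 3 < 4 < 5 on the vertex set. Then K (dimension 2) consists of the simplices:

  0-simplices (5): [1], [2], [3], [4], [5]
  1-simplices (10): [1,2], [1,3], [1,4], [1,5], [2,3], [2,4], [2,5], [3,4], [3,5], [4,5]
  2-simplices (5): [1,2,3], [1,2,5], [1,4,5], [2,3,4], [3,4,5]

Hence C_0 ≅ Z^5, C_1 ≅ Z^10, C_2 ≅ Z^5.

Boundary ∂_1: C_1 → C_0 maps an edge to its endpoints' difference, ∂[p,q] = q − p. For instance
  ∂[1,2] = [2] − [1].
As a 5×10 matrix over Z this has rank 4, with invariant factors (1,1,1,1).

∂_2: C_2 → C_1 acts by ∂[p,q,r] = [q,r] − [p,r] + [p,q]. For instance
  ∂[2,3,4] = [3,4] − [2,4] + [2,3],
  ∂[1,2,5] = [2,5] − [1,5] + [1,2].
The 10×5 boundary matrix has rank 5 and Smith normal form diag(1,1,1,1,1).

From H_k ≅ ker(∂_k) / im(∂_{k+1}) we obtain:

  H_0: rank C_0 − rank ∂_1 = 5 − 4 = 1, and the invariant factors of ∂_1 are all 1, so H_0 ≅ Z.
  H_1: rank ker ∂_1 − rank ∂_2 = (10 − 4) − 5 = 1, and the invariant factors of ∂_2 are all 1, so H_1 ≅ Z.
  H_2: rank ker ∂_2 − rank ∂_3 = (5 − 5) − 0 = 0, and there is no ∂_3, so H_2 ≅ 0.

As a check, the Euler characteristic is 5 − 10 + 5 = 0, which agrees with 1 − 1 + 0 = 0.
(K is a triangulation of the Möbius band.)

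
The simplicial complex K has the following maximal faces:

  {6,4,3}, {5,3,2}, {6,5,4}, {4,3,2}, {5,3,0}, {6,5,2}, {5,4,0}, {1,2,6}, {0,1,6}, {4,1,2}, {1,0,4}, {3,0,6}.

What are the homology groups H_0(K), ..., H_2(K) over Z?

H_0 = Z,  H_1 = Z/2Z,  H_2 = 0.

We work with the vertex ordering 0 < 1 < 2 < 3 < 4 < 5 < 6. The simplices of K, each written with vertices in increasing order, are:

  0-simplices (7): [0], [1], [2], [3], [4], [5], [6]
  1-simplices (18): [0,1], [0,3], [0,4], [0,5], [0,6], [1,2], [1,4], [1,6], [2,3], [2,4], [2,5], [2,6], [3,4], [3,5], [3,6], [4,5], [4,6], [5,6]
  2-simplices (12): [0,1,4], [0,1,6], [0,3,5], [0,3,6], [0,4,5], [1,2,4], [1,2,6], [2,3,4], [2,3,5], [2,5,6], [3,4,6], [4,5,6]

giving chain groups C_0 ≅ Z^7, C_1 ≅ Z^18, C_2 ≅ Z^12.

The boundary map ∂_1: C_1 → C_0 is given by ∂[p,q] = [q] − [p]. For instance
  ∂[5,6] = [6] − [5].
The 7×18 boundary matrix has rank 6 and Smith normal form diag(1,1,1,1,1,1).

Boundary ∂_2: C_2 → C_1 sends each 2-simplex [p,q,r] to [q,r] − [p,r] + [p,q]. For instance
  ∂[0,1,6] = [1,6] − [0,6] + [0,1],
  ∂[1,2,6] = [2,6] − [1,6] + [1,2].
As a 18×12 matrix over Z this has rank 12, with invariant factors (1,1,1,1,1,1,1,1,1,1,1,2).

Computing H_k = (kernel of ∂_k) / (image of ∂_{k+1}):

  H_0: rank C_0 − rank ∂_1 = 7 − 6 = 1, and the invariant factors of ∂_1 are all 1, so H_0 ≅ Z.
  H_1: rank ker ∂_1 − rank ∂_2 = (18 − 6) − 12 = 0, and ∂_2 has invariant factor 2 > 1, so H_1 ≅ Z/2Z.
  H_2: rank ker ∂_2 − rank ∂_3 = (12 − 12) − 0 = 0, and there is no ∂_3, so H_2 ≅ 0.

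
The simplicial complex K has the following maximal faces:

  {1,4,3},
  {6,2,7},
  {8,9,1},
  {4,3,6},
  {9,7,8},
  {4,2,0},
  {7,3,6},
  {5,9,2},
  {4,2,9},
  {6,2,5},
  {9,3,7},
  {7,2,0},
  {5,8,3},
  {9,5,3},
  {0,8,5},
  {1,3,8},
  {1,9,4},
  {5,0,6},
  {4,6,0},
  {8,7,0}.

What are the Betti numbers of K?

b_0 = 1, b_1 = 1, b_2 = 0.

K has 10 vertices, 30 edges, 20 triangles.
rank ∂_0 = 0, rank ∂_1 = 9 ⇒ b_0 = 10 − 0 − 9 = 1; all invariant factors of ∂_1 are 1 so no torsion. So H_0 ≅ Z.
rank ∂_1 = 9, rank ∂_2 = 20 ⇒ b_1 = 30 − 9 − 20 = 1; ∂_2 has invariant factor(s) [2] giving torsion. So H_1 ≅ Z ⊕ Z/2.
rank ∂_2 = 20, rank ∂_3 = 0 ⇒ b_2 = 20 − 20 − 0 = 0. So H_2 ≅ 0.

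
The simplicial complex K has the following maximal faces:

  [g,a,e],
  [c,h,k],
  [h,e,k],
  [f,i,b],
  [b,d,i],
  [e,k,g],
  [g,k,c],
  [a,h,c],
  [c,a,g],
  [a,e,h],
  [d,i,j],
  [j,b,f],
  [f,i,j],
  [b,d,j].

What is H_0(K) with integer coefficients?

H_0 ≅ Z^2.

We work with the vertex ordering a < b < c < d < e < f < g < h < i < j < k. The simplices of K, each written with vertices in increasing order, are:

  0-simplices (11): a, b, c, d, e, f, g, h, i, j, k
  1-simplices (21): ac, ae, ag, ah, bd, bf, bi, bj, cg, ch, ck, di, dj, eg, eh, ek, fi, fj, gk, hk, ij
  2-simplices (14): acg, ach, aeg, aeh, bdi, bdj, bfi, bfj, cgk, chk, dij, egk, ehk, fij

Hence C_0 ≅ Z^11, C_1 ≅ Z^21, C_2 ≅ Z^14.

Boundary ∂_1: C_1 → C_0 maps an edge to its endpoints' difference, ∂[p,q] = q − p. For instance
  ∂dj = j − d.
This gives a 11×21 integer matrix of rank 9; reducing to Smith normal form yields diagonal entries (1,1,1,1,1,1,1,1,1).

∂_2: C_2 → C_1 maps a triangle to the signed sum of its edges. For instance
  ∂egk = gk − ek + eg,
  ∂cgk = gk − ck + cg.
The 21×14 boundary matrix has rank 12 and Smith normal form diag(1,1,1,1,1,1,1,1,1,1,1,1).

Reading off H_k = ker ∂_k / im ∂_{k+1}:

  H_0: rank C_0 − rank ∂_1 = 11 − 9 = 2, and the invariant factors of ∂_1 are all 1, so H_0 = Z^2.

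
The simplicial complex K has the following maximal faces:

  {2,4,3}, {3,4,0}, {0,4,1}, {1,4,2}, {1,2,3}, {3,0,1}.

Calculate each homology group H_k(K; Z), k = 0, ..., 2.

H_0 ≅ Z,  H_1 = 0,  H_2 ≅ Z.

K has 5 vertices, 9 edges, 6 triangles.
rank ∂_0 = 0, rank ∂_1 = 4 ⇒ b_0 = 5 − 0 − 4 = 1; all invariant factors of ∂_1 are 1 so no torsion. So H_0 ≅ Z.
rank ∂_1 = 4, rank ∂_2 = 5 ⇒ b_1 = 9 − 4 − 5 = 0; all invariant factors of ∂_2 are 1 so no torsion. So H_1 ≅ 0.
rank ∂_2 = 5, rank ∂_3 = 0 ⇒ b_2 = 6 − 5 − 0 = 1. So H_2 ≅ Z.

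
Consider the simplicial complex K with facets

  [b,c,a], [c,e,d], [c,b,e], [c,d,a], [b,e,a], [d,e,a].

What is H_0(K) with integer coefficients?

Fix the vertex order a < b < c < d < e and write every simplex with vertices in increasing order. Then dim K = 2 and the simplices of K are:

  0-simplices (5): a, b, c, d, e
  1-simplices (9): ab, ac, ad, ae, bc, be, cd, ce, de
  2-simplices (6): abc, abe, acd, ade, bce, cde

giving chain groups C_0 ≅ Z^5, C_1 ≅ Z^9, C_2 ≅ Z^6.

The boundary map ∂_1: C_1 → C_0 is given by ∂[p,q] = [q] − [p]. For instance
  ∂ae = e − a.
The 5×9 boundary matrix has rank 4 and Smith normal form diag(1,1,1,1).

Boundary ∂_2: C_2 → C_1 maps a triangle to the signed sum of its edges. For instance
  ∂abc = bc − ac + ab,
  ∂abe = be − ae + ab.
As a 9×6 matrix over Z this has rank 5, with invariant factors (1,1,1,1,1).

Reading off H_k = ker ∂_k / im ∂_{k+1}:

  H_0: rank C_0 − rank ∂_1 = 5 − 4 = 1, and the invariant factors of ∂_1 are all 1, so H_0 ≅ Z.

(K is a triangulation of the 2-sphere S^2.)

H_0 ≅ Z.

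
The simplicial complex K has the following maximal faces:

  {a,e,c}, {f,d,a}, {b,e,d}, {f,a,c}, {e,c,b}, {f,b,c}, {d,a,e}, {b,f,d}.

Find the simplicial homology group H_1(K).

We work with the vertex ordering a < b < c < d < e < f. The simplices of K, each written with vertices in increasing order, are:

  0-simplices (6): a, b, c, d, e, f
  1-simplices (12): ac, ad, ae, af, bc, bd, be, bf, ce, cf, de, df
  2-simplices (8): ace, acf, ade, adf, bce, bcf, bde, bdf

giving chain groups C_0 ≅ Z^6, C_1 ≅ Z^12, C_2 ≅ Z^8.

Boundary ∂_1: C_1 → C_0 maps an edge to its endpoints' difference, ∂[p,q] = q − p. For instance
  ∂bf = f − b.
This gives a 6×12 integer matrix of rank 5; reducing to Smith normal form yields diagonal entries (1,1,1,1,1).

Boundary ∂_2: C_2 → C_1 maps a triangle to the signed sum of its edges. For instance
  ∂bce = ce − be + bc,
  ∂bde = de − be + bd.
This gives a 12×8 integer matrix of rank 7; reducing to Smith normal form yields diagonal entries (1,1,1,1,1,1,1).

Now H_k = ker ∂_k / im ∂_{k+1}, so:

  H_1: rank ker ∂_1 − rank ∂_2 = (12 − 5) − 7 = 0, and the invariant factors of ∂_2 are all 1, so H_1 = 0.

H_1 ≅ 0.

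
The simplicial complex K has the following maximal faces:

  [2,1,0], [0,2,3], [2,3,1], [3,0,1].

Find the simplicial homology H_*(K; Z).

K has 4 vertices, 6 edges, 4 triangles.
rank ∂_0 = 0, rank ∂_1 = 3 ⇒ b_0 = 4 − 0 − 3 = 1; all invariant factors of ∂_1 are 1 so no torsion. So H_0 ≅ Z.
rank ∂_1 = 3, rank ∂_2 = 3 ⇒ b_1 = 6 − 3 − 3 = 0; all invariant factors of ∂_2 are 1 so no torsion. So H_1 ≅ 0.
rank ∂_2 = 3, rank ∂_3 = 0 ⇒ b_2 = 4 − 3 − 0 = 1. So H_2 ≅ Z.

H_0 ≅ Z,  H_1 = 0,  H_2 ≅ Z.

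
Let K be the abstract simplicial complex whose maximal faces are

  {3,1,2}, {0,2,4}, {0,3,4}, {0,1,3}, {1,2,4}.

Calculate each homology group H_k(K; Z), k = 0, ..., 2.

H_0 = Z,  H_1 = Z,  H_2 = 0.

K has 5 vertices, 10 edges, 5 triangles.
rank ∂_0 = 0, rank ∂_1 = 4 ⇒ b_0 = 5 − 0 − 4 = 1; all invariant factors of ∂_1 are 1 so no torsion. So H_0 ≅ Z.
rank ∂_1 = 4, rank ∂_2 = 5 ⇒ b_1 = 10 − 4 − 5 = 1; all invariant factors of ∂_2 are 1 so no torsion. So H_1 ≅ Z.
rank ∂_2 = 5, rank ∂_3 = 0 ⇒ b_2 = 5 − 5 − 0 = 0. So H_2 ≅ 0.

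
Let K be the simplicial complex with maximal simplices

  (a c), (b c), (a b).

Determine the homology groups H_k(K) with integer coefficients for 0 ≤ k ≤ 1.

Order the vertices as a < b < c. Listing each simplex with vertices in this order, K has dimension 1 with simplices:

  0-simplices (3): a, b, c
  1-simplices (3): ab, ac, bc

Hence C_0 ≅ Z^3, C_1 ≅ Z^3.

Boundary ∂_1: C_1 → C_0 sends each edge [p,q] (with p < q) to q − p.
This gives a 3×3 integer matrix of rank 2; reducing to Smith normal form yields diagonal entries (1,1).

Now H_k = ker ∂_k / im ∂_{k+1}, so:

  H_0: rank C_0 − rank ∂_1 = 3 − 2 = 1, and the invariant factors of ∂_1 are all 1, so H_0 ≅ Z.
  H_1: rank ker ∂_1 − rank ∂_2 = (3 − 2) − 0 = 1, and there is no ∂_2, so H_1 ≅ Z.

As a check, the Euler characteristic is 3 − 3 = 0, which agrees with 1 − 1 = 0.
(K is a triangulation of the circle S^1.)

H_0 = Z,  H_1 = Z.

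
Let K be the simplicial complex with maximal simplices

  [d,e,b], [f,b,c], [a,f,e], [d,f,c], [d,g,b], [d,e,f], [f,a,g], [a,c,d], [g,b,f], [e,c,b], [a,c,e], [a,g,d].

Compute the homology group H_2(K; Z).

H_2 ≅ 0.

K has 7 vertices, 18 edges, 12 triangles.
rank ∂_2 = 12, rank ∂_3 = 0 ⇒ b_2 = 12 − 12 − 0 = 0. So H_2 ≅ 0.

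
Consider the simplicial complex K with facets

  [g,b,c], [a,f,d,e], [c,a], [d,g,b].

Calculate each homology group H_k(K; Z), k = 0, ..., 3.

H_0 ≅ Z,  H_1 ≅ Z,  H_2 = 0,  H_3 = 0.

Take the total order a < b < c < d < e < f < g on the vertex set. Then K (dimension 3) consists of the simplices:

  0-simplices (7): a, b, c, d, e, f, g
  1-simplices (12): ac, ad, ae, af, bc, bd, bg, cg, de, df, dg, ef
  2-simplices (6): ade, adf, aef, bcg, bdg, def
  3-simplices (1): adef

so the chain groups are C_0 ≅ Z^7, C_1 ≅ Z^12, C_2 ≅ Z^6, C_3 ≅ Z^1.

The boundary map ∂_1: C_1 → C_0 sends each edge [p,q] (with p < q) to q − p. For instance
  ∂ae = e − a.
The 7×12 boundary matrix has rank 6 and Smith normal form diag(1,1,1,1,1,1).

Boundary ∂_2: C_2 → C_1 maps a triangle to the signed sum of its edges. For instance
  ∂aef = ef − af + ae,
  ∂def = ef − df + de.
The 12×6 boundary matrix has rank 5 and Smith normal form diag(1,1,1,1,1).

The boundary map ∂_3: C_3 → C_2 sends each 3-simplex σ to the alternating sum Σ_i (−1)^i (σ with its i-th vertex removed). For instance
  ∂adef = def − aef + adf − ade.
This gives a 6×1 integer matrix of rank 1; reducing to Smith normal form yields diagonal entries (1).

Computing H_k = (kernel of ∂_k) / (image of ∂_{k+1}):

  H_0: rank C_0 − rank ∂_1 = 7 − 6 = 1, and the invariant factors of ∂_1 are all 1, so H_0 ≅ Z.
  H_1: rank ker ∂_1 − rank ∂_2 = (12 − 6) − 5 = 1, and the invariant factors of ∂_2 are all 1, so H_1 ≅ Z.
  H_2: rank ker ∂_2 − rank ∂_3 = (6 − 5) − 1 = 0, and the invariant factors of ∂_3 are all 1, so H_2 ≅ 0.
  H_3: rank ker ∂_3 − rank ∂_4 = (1 − 1) − 0 = 0, and there is no ∂_4, so H_3 ≅ 0.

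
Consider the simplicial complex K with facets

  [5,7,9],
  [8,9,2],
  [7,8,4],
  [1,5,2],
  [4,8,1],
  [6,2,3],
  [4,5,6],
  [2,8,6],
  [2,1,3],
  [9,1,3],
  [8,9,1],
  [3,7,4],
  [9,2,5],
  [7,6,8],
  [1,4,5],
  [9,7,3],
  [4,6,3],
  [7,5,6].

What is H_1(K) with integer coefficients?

H_1 = Z ⊕ Z/2.

K has 9 vertices, 27 edges, 18 triangles.
rank ∂_1 = 8, rank ∂_2 = 18 ⇒ b_1 = 27 − 8 − 18 = 1; ∂_2 has invariant factor(s) [2] giving torsion. So H_1 ≅ Z ⊕ Z/2.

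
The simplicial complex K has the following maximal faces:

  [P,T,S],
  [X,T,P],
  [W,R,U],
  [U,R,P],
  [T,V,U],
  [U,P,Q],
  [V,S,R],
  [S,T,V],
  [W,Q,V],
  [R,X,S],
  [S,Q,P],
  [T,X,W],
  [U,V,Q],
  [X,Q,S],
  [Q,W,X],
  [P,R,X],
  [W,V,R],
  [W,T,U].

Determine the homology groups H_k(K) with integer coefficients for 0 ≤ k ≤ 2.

H_0 = Z,  H_1 = Z ⊕ Z/2,  H_2 = 0.

K has 9 vertices, 27 edges, 18 triangles.
rank ∂_0 = 0, rank ∂_1 = 8 ⇒ b_0 = 9 − 0 − 8 = 1; all invariant factors of ∂_1 are 1 so no torsion. So H_0 ≅ Z.
rank ∂_1 = 8, rank ∂_2 = 18 ⇒ b_1 = 27 − 8 − 18 = 1; ∂_2 has invariant factor(s) [2] giving torsion. So H_1 ≅ Z ⊕ Z/2.
rank ∂_2 = 18, rank ∂_3 = 0 ⇒ b_2 = 18 − 18 − 0 = 0. So H_2 ≅ 0.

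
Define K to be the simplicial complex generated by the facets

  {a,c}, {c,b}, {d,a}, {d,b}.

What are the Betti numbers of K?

Take the total order a < b < c < d on the vertex set. Then K (dimension 1) consists of the simplices:

  0-simplices (4): a, b, c, d
  1-simplices (4): ac, ad, bc, bd

giving chain groups C_0 ≅ Z^4, C_1 ≅ Z^4.

The boundary map ∂_1: C_1 → C_0 sends each edge [p,q] (with p < q) to q − p. For instance
  ∂ac = c − a.
The 4×4 boundary matrix has rank 3 and Smith normal form diag(1,1,1).

From H_k ≅ ker(∂_k) / im(∂_{k+1}) we obtain:

  H_0: rank C_0 − rank ∂_1 = 4 − 3 = 1, and the invariant factors of ∂_1 are all 1, so H_0 ≅ Z.
  H_1: rank ker ∂_1 − rank ∂_2 = (4 − 3) − 0 = 1, and there is no ∂_2, so H_1 ≅ Z.

(K is a triangulation of the circle S^1.)

Hence the Betti numbers are b_0 = 1, b_1 = 1.

b_0 = 1, b_1 = 1.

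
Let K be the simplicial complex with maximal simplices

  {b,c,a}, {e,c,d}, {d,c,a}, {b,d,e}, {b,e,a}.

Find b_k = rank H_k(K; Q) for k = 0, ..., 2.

b_0 = 1, b_1 = 1, b_2 = 0.

Fix the vertex order a < b < c < d < e and write every simplex with vertices in increasing order. Then dim K = 2 and the simplices of K are:

  0-simplices (5): a, b, c, d, e
  1-simplices (10): ab, ac, ad, ae, bc, bd, be, cd, ce, de
  2-simplices (5): abc, abe, acd, bde, cde

so the chain groups are C_0 ≅ Z^5, C_1 ≅ Z^10, C_2 ≅ Z^5.

∂_1: C_1 → C_0 sends each edge [p,q] (with p < q) to q − p.
The resulting 5×10 matrix has rank 4, and its Smith normal form has invariant factors (1,1,1,1).

Boundary ∂_2: C_2 → C_1 maps a triangle to the signed sum of its edges. For instance
  ∂acd = cd − ad + ac,
  ∂bde = de − be + bd.
The 10×5 boundary matrix has rank 5 and Smith normal form diag(1,1,1,1,1).

Computing H_k = (kernel of ∂_k) / (image of ∂_{k+1}):

  H_0: rank C_0 − rank ∂_1 = 5 − 4 = 1, and the invariant factors of ∂_1 are all 1, so H_0 ≅ Z.
  H_1: rank ker ∂_1 − rank ∂_2 = (10 − 4) − 5 = 1, and the invariant factors of ∂_2 are all 1, so H_1 ≅ Z.
  H_2: rank ker ∂_2 − rank ∂_3 = (5 − 5) − 0 = 0, and there is no ∂_3, so H_2 ≅ 0.

(K is a triangulation of the Möbius band.)

Hence the Betti numbers are b_0 = 1, b_1 = 1, b_2 = 0.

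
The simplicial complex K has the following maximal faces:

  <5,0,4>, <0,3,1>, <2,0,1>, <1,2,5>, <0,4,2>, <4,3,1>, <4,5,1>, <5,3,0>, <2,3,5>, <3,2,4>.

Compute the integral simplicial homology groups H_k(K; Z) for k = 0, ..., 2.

H_0 = Z,  H_1 = Z/2,  H_2 = 0.

Take the total order 0 < 1 < 2 < 3 < 4 < 5 on the vertex set. Then K (dimension 2) consists of the simplices:

  0-simplices (6): [0], [1], [2], [3], [4], [5]
  1-simplices (15): [0,1], [0,2], [0,3], [0,4], [0,5], [1,2], [1,3], [1,4], [1,5], [2,3], [2,4], [2,5], [3,4], [3,5], [4,5]
  2-simplices (10): [0,1,2], [0,1,3], [0,2,4], [0,3,5], [0,4,5], [1,2,5], [1,3,4], [1,4,5], [2,3,4], [2,3,5]

so the chain groups are C_0 ≅ Z^6, C_1 ≅ Z^15, C_2 ≅ Z^10.

The boundary map ∂_1: C_1 → C_0 maps an edge to its endpoints' difference, ∂[p,q] = q − p.
The 6×15 boundary matrix has rank 5 and Smith normal form diag(1,1,1,1,1).

Boundary ∂_2: C_2 → C_1 sends each 2-simplex [p,q,r] to [q,r] − [p,r] + [p,q]. For instance
  ∂[0,2,4] = [2,4] − [0,4] + [0,2],
  ∂[0,3,5] = [3,5] − [0,5] + [0,3].
This gives a 15×10 integer matrix of rank 10; reducing to Smith normal form yields diagonal entries (1,1,1,1,1,1,1,1,1,2).

Now H_k = ker ∂_k / im ∂_{k+1}, so:

  H_0: rank C_0 − rank ∂_1 = 6 − 5 = 1, and the invariant factors of ∂_1 are all 1, so H_0 ≅ Z.
  H_1: rank ker ∂_1 − rank ∂_2 = (15 − 5) − 10 = 0, and ∂_2 has invariant factor 2 > 1, so H_1 ≅ Z/2.
  H_2: rank ker ∂_2 − rank ∂_3 = (10 − 10) − 0 = 0, and there is no ∂_3, so H_2 ≅ 0.

As a check, the Euler characteristic is 6 − 15 + 10 = 1, which agrees with 1 − 0 + 0 = 1.
(K is a triangulation of the real projective plane RP^2.)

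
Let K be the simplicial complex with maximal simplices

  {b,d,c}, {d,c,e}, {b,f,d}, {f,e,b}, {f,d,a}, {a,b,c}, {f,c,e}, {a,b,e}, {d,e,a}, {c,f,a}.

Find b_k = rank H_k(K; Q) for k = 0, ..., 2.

We work with the vertex ordering a < b < c < d < e < f. The simplices of K, each written with vertices in increasing order, are:

  0-simplices (6): a, b, c, d, e, f
  1-simplices (15): ab, ac, ad, ae, af, bc, bd, be, bf, cd, ce, cf, de, df, ef
  2-simplices (10): abc, abe, acf, ade, adf, bcd, bdf, bef, cde, cef

giving chain groups C_0 ≅ Z^6, C_1 ≅ Z^15, C_2 ≅ Z^10.

The boundary map ∂_1: C_1 → C_0 is given by ∂[p,q] = [q] − [p]. For instance
  ∂ae = e − a.
This gives a 6×15 integer matrix of rank 5; reducing to Smith normal form yields diagonal entries (1,1,1,1,1).

Boundary ∂_2: C_2 → C_1 sends each 2-simplex [p,q,r] to [q,r] − [p,r] + [p,q]. For instance
  ∂adf = df − af + ad,
  ∂ade = de − ae + ad.
As a 15×10 matrix over Z this has rank 10, with invariant factors (1,1,1,1,1,1,1,1,1,2).

Computing H_k = (kernel of ∂_k) / (image of ∂_{k+1}):

  H_0: rank C_0 − rank ∂_1 = 6 − 5 = 1, and the invariant factors of ∂_1 are all 1, so H_0 ≅ Z.
  H_1: rank ker ∂_1 − rank ∂_2 = (15 − 5) − 10 = 0, and ∂_2 has invariant factor 2 > 1, so H_1 ≅ Z/2.
  H_2: rank ker ∂_2 − rank ∂_3 = (10 − 10) − 0 = 0, and there is no ∂_3, so H_2 ≅ 0.

(K is a triangulation of the real projective plane RP^2.)

Hence the Betti numbers are b_0 = 1, b_1 = 0, b_2 = 0.

b_0 = 1, b_1 = 0, b_2 = 0.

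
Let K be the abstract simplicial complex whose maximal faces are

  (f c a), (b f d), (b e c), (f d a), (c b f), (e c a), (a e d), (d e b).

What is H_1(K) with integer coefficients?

Take the total order a < b < c < d < e < f on the vertex set. Then K (dimension 2) consists of the simplices:

  0-simplices (6): a, b, c, d, e, f
  1-simplices (12): ac, ad, ae, af, bc, bd, be, bf, ce, cf, de, df
  2-simplices (8): ace, acf, ade, adf, bce, bcf, bde, bdf

giving chain groups C_0 ≅ Z^6, C_1 ≅ Z^12, C_2 ≅ Z^8.

The boundary map ∂_1: C_1 → C_0 maps an edge to its endpoints' difference, ∂[p,q] = q − p. For instance
  ∂ad = d − a.
This gives a 6×12 integer matrix of rank 5; reducing to Smith normal form yields diagonal entries (1,1,1,1,1).

Boundary ∂_2: C_2 → C_1 maps a triangle to the signed sum of its edges. For instance
  ∂bcf = cf − bf + bc,
  ∂bce = ce − be + bc.
This gives a 12×8 integer matrix of rank 7; reducing to Smith normal form yields diagonal entries (1,1,1,1,1,1,1).

Reading off H_k = ker ∂_k / im ∂_{k+1}:

  H_1: rank ker ∂_1 − rank ∂_2 = (12 − 5) − 7 = 0, and the invariant factors of ∂_2 are all 1, so H_1 ≅ 0.

H_1 = 0.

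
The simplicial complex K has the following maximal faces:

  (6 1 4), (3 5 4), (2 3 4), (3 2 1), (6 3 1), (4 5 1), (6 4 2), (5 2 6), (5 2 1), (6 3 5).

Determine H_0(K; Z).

H_0 = Z.

Take the total order 1 < 2 < 3 < 4 < 5 < 6 on the vertex set. Then K (dimension 2) consists of the simplices:

  0-simplices (6): [1], [2], [3], [4], [5], [6]
  1-simplices (15): [1,2], [1,3], [1,4], [1,5], [1,6], [2,3], [2,4], [2,5], [2,6], [3,4], [3,5], [3,6], [4,5], [4,6], [5,6]
  2-simplices (10): [1,2,3], [1,2,5], [1,3,6], [1,4,5], [1,4,6], [2,3,4], [2,4,6], [2,5,6], [3,4,5], [3,5,6]

giving chain groups C_0 ≅ Z^6, C_1 ≅ Z^15, C_2 ≅ Z^10.

∂_1: C_1 → C_0 sends each edge [p,q] (with p < q) to q − p. For instance
  ∂[4,6] = [6] − [4].
This gives a 6×15 integer matrix of rank 5; reducing to Smith normal form yields diagonal entries (1,1,1,1,1).

∂_2: C_2 → C_1 maps a triangle to the signed sum of its edges. For instance
  ∂[3,5,6] = [5,6] − [3,6] + [3,5],
  ∂[1,2,5] = [2,5] − [1,5] + [1,2].
The 15×10 boundary matrix has rank 10 and Smith normal form diag(1,1,1,1,1,1,1,1,1,2).

Reading off H_k = ker ∂_k / im ∂_{k+1}:

  H_0: rank C_0 − rank ∂_1 = 6 − 5 = 1, and the invariant factors of ∂_1 are all 1, so H_0 = Z.

(K is a triangulation of the real projective plane RP^2.)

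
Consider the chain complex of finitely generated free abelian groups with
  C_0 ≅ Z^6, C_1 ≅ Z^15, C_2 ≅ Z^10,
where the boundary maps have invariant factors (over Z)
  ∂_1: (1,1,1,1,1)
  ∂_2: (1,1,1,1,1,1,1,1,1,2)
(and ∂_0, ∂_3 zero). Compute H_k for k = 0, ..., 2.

H_0 ≅ Z,  H_1 ≅ Z_2,  H_2 = 0.

H_0: b_0 = 6 − 0 − 5 = 1; torsion from ∂_1 factors > 1: none. So H_0 ≅ Z.
H_1: b_1 = 15 − 5 − 10 = 0; torsion from ∂_2 factors > 1: [2]. So H_1 ≅ Z_2.
H_2: b_2 = 10 − 10 − 0 = 0; torsion from ∂_3 factors > 1: none. So H_2 ≅ 0.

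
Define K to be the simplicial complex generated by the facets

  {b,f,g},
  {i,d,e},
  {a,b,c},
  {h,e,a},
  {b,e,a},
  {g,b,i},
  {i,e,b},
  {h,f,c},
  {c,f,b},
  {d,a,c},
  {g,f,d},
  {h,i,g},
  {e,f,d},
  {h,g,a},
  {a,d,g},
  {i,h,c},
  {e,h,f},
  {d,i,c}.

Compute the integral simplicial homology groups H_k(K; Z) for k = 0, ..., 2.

Fix the vertex order a < b < c < d < e < f < g < h < i and write every simplex with vertices in increasing order. Then dim K = 2 and the simplices of K are:

  0-simplices (9): a, b, c, d, e, f, g, h, i
  1-simplices (27): ab, ac, ad, ae, ag, ah, bc, be, bf, bg, bi, cd, cf, ch, ci, de, df, dg, di, ef, eh, ei, fg, fh, gh, gi, hi
  2-simplices (18): abc, abe, acd, adg, aeh, agh, bcf, bei, bfg, bgi, cdi, cfh, chi, def, dei, dfg, efh, ghi

giving chain groups C_0 ≅ Z^9, C_1 ≅ Z^27, C_2 ≅ Z^18.

The boundary map ∂_1: C_1 → C_0 maps an edge to its endpoints' difference, ∂[p,q] = q − p.
As a 9×27 matrix over Z this has rank 8, with invariant factors (1,1,1,1,1,1,1,1).

The boundary map ∂_2: C_2 → C_1 acts by ∂[p,q,r] = [q,r] − [p,r] + [p,q]. For instance
  ∂bfg = fg − bg + bf,
  ∂agh = gh − ah + ag.
The resulting 27×18 matrix has rank 17, and its Smith normal form has invariant factors (1,1,1,1,1,1,1,1,1,1,1,1,1,1,1,1,1).

From H_k ≅ ker(∂_k) / im(∂_{k+1}) we obtain:

  H_0: rank C_0 − rank ∂_1 = 9 − 8 = 1, and the invariant factors of ∂_1 are all 1, so H_0 = Z.
  H_1: rank ker ∂_1 − rank ∂_2 = (27 − 8) − 17 = 2, and the invariant factors of ∂_2 are all 1, so H_1 = Z^2.
  H_2: rank ker ∂_2 − rank ∂_3 = (18 − 17) − 0 = 1, and there is no ∂_3, so H_2 = Z.

(K is a triangulation of the torus T^2.)

H_0 ≅ Z,  H_1 ≅ Z^2,  H_2 ≅ Z.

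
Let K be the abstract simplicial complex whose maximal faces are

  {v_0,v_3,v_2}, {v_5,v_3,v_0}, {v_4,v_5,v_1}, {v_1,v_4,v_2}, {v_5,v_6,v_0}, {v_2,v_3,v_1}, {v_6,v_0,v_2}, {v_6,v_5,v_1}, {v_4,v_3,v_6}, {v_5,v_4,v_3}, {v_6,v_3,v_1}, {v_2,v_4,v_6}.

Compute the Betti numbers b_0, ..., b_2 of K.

b_0 = 1, b_1 = 0, b_2 = 0.

Take the total order v_0 < v_1 < v_2 < v_3 < v_4 < v_5 < v_6 on the vertex set. Then K (dimension 2) consists of the simplices:

  0-simplices (7): [v_0], [v_1], [v_2], [v_3], [v_4], [v_5], [v_6]
  1-simplices (18): (18 of them)
  2-simplices (12): (12 of them)

Hence C_0 ≅ Z^7, C_1 ≅ Z^18, C_2 ≅ Z^12.

∂_1: C_1 → C_0 is given by ∂[p,q] = [q] − [p]. For instance
  ∂[v_1,v_2] = [v_2] − [v_1].
As a 7×18 matrix over Z this has rank 6, with invariant factors (1,1,1,1,1,1).

∂_2: C_2 → C_1 maps a triangle to the signed sum of its edges. For instance
  ∂[v_1,v_2,v_4] = [v_2,v_4] − [v_1,v_4] + [v_1,v_2],
  ∂[v_3,v_4,v_6] = [v_4,v_6] − [v_3,v_6] + [v_3,v_4].
This gives a 18×12 integer matrix of rank 12; reducing to Smith normal form yields diagonal entries (1,1,1,1,1,1,1,1,1,1,1,2).

Computing H_k = (kernel of ∂_k) / (image of ∂_{k+1}):

  H_0: rank C_0 − rank ∂_1 = 7 − 6 = 1, and the invariant factors of ∂_1 are all 1, so H_0 ≅ Z.
  H_1: rank ker ∂_1 − rank ∂_2 = (18 − 6) − 12 = 0, and ∂_2 has invariant factor 2 > 1, so H_1 ≅ Z/2.
  H_2: rank ker ∂_2 − rank ∂_3 = (12 − 12) − 0 = 0, and there is no ∂_3, so H_2 ≅ 0.

As a check, the Euler characteristic is 7 − 18 + 12 = 1, which agrees with 1 − 0 + 0 = 1.
(K is a triangulation of the real projective plane RP^2.)

Hence the Betti numbers are b_0 = 1, b_1 = 0, b_2 = 0.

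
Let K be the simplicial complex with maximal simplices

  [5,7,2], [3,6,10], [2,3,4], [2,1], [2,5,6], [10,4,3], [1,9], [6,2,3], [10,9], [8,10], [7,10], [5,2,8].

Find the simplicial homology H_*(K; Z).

K has 10 vertices, 19 edges, 7 triangles.
rank ∂_0 = 0, rank ∂_1 = 9 ⇒ b_0 = 10 − 0 − 9 = 1; all invariant factors of ∂_1 are 1 so no torsion. So H_0 = Z.
rank ∂_1 = 9, rank ∂_2 = 7 ⇒ b_1 = 19 − 9 − 7 = 3; all invariant factors of ∂_2 are 1 so no torsion. So H_1 = Z^3.
rank ∂_2 = 7, rank ∂_3 = 0 ⇒ b_2 = 7 − 7 − 0 = 0. So H_2 = 0.

H_0 ≅ Z,  H_1 ≅ Z^3,  H_2 = 0.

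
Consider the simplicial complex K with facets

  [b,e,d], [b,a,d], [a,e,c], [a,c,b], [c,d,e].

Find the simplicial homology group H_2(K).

Order the vertices as a < b < c < d < e. Listing each simplex with vertices in this order, K has dimension 2 with simplices:

  0-simplices (5): a, b, c, d, e
  1-simplices (10): ab, ac, ad, ae, bc, bd, be, cd, ce, de
  2-simplices (5): abc, abd, ace, bde, cde

so the chain groups are C_0 ≅ Z^5, C_1 ≅ Z^10, C_2 ≅ Z^5.

∂_1: C_1 → C_0 maps an edge to its endpoints' difference, ∂[p,q] = q − p.
This gives a 5×10 integer matrix of rank 4; reducing to Smith normal form yields diagonal entries (1,1,1,1).

The boundary map ∂_2: C_2 → C_1 maps a triangle to the signed sum of its edges. For instance
  ∂cde = de − ce + cd,
  ∂abc = bc − ac + ab.
The 10×5 boundary matrix has rank 5 and Smith normal form diag(1,1,1,1,1).

Now H_k = ker ∂_k / im ∂_{k+1}, so:

  H_2: rank ker ∂_2 − rank ∂_3 = (5 − 5) − 0 = 0, and there is no ∂_3, so H_2 ≅ 0.

(K is a triangulation of the Möbius band.)

H_2 ≅ 0.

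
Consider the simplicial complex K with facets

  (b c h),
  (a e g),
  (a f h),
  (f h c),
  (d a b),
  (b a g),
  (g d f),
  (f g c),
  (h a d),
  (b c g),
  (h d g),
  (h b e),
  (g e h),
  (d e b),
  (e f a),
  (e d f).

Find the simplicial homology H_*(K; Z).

Take the total order a < b < c < d < e < f < g < h on the vertex set. Then K (dimension 2) consists of the simplices:

  0-simplices (8): a, b, c, d, e, f, g, h
  1-simplices (24): ab, ad, ae, af, ag, ah, bc, bd, be, bg, bh, cf, cg, ch, de, df, dg, dh, ef, eg, eh, fg, fh, gh
  2-simplices (16): abd, abg, adh, aef, aeg, afh, bcg, bch, bde, beh, cfg, cfh, def, dfg, dgh, egh

Hence C_0 ≅ Z^8, C_1 ≅ Z^24, C_2 ≅ Z^16.

The boundary map ∂_1: C_1 → C_0 maps an edge to its endpoints' difference, ∂[p,q] = q − p. For instance
  ∂bd = d − b.
The resulting 8×24 matrix has rank 7, and its Smith normal form has invariant factors (1,1,1,1,1,1,1).

∂_2: C_2 → C_1 maps a triangle to the signed sum of its edges. For instance
  ∂bde = de − be + bd,
  ∂def = ef − df + de.
This gives a 24×16 integer matrix of rank 15; reducing to Smith normal form yields diagonal entries (1,1,1,1,1,1,1,1,1,1,1,1,1,1,1).

From H_k ≅ ker(∂_k) / im(∂_{k+1}) we obtain:

  H_0: rank C_0 − rank ∂_1 = 8 − 7 = 1, and the invariant factors of ∂_1 are all 1, so H_0 = Z.
  H_1: rank ker ∂_1 − rank ∂_2 = (24 − 7) − 15 = 2, and the invariant factors of ∂_2 are all 1, so H_1 = Z^2.
  H_2: rank ker ∂_2 − rank ∂_3 = (16 − 15) − 0 = 1, and there is no ∂_3, so H_2 = Z.

(K is a triangulation of the torus T^2.)

H_0 ≅ Z,  H_1 ≅ Z^2,  H_2 ≅ Z.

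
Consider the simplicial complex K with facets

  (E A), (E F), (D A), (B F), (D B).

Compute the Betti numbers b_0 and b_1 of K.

Fix the vertex order A < B < D < E < F and write every simplex with vertices in increasing order. Then dim K = 1 and the simplices of K are:

  0-simplices (5): A, B, D, E, F
  1-simplices (5): AD, AE, BD, BF, EF

so the chain groups are C_0 ≅ Z^5, C_1 ≅ Z^5.

Boundary ∂_1: C_1 → C_0 sends each edge [p,q] (with p < q) to q − p. For instance
  ∂BD = D − B.
The 5×5 boundary matrix has rank 4 and Smith normal form diag(1,1,1,1).

Computing H_k = (kernel of ∂_k) / (image of ∂_{k+1}):

  H_0: rank C_0 − rank ∂_1 = 5 − 4 = 1, and the invariant factors of ∂_1 are all 1, so H_0 = Z.
  H_1: rank ker ∂_1 − rank ∂_2 = (5 − 4) − 0 = 1, and there is no ∂_2, so H_1 = Z.

As a check, the Euler characteristic is 5 − 5 = 0, which agrees with 1 − 1 = 0.
(K is a triangulation of the circle S^1.)

Hence the Betti numbers are b_0 = 1, b_1 = 1.

b_0 = 1, b_1 = 1.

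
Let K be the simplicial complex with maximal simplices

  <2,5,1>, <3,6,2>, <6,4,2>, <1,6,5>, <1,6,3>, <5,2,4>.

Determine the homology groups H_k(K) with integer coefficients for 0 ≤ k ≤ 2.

H_0 ≅ Z,  H_1 ≅ Z,  H_2 = 0.

K has 6 vertices, 12 edges, 6 triangles.
rank ∂_0 = 0, rank ∂_1 = 5 ⇒ b_0 = 6 − 0 − 5 = 1; all invariant factors of ∂_1 are 1 so no torsion. So H_0 = Z.
rank ∂_1 = 5, rank ∂_2 = 6 ⇒ b_1 = 12 − 5 − 6 = 1; all invariant factors of ∂_2 are 1 so no torsion. So H_1 = Z.
rank ∂_2 = 6, rank ∂_3 = 0 ⇒ b_2 = 6 − 6 − 0 = 0. So H_2 = 0.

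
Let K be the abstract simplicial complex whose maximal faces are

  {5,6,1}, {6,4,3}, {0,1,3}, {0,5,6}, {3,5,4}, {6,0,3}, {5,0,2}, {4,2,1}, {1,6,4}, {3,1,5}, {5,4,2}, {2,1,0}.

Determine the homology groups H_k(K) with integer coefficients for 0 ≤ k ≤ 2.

Fix the vertex order 0 < 1 < 2 < 3 < 4 < 5 < 6 and write every simplex with vertices in increasing order. Then dim K = 2 and the simplices of K are:

  0-simplices (7): [0], [1], [2], [3], [4], [5], [6]
  1-simplices (18): [0,1], [0,2], [0,3], [0,5], [0,6], [1,2], [1,3], [1,4], [1,5], [1,6], [2,4], [2,5], [3,4], [3,5], [3,6], [4,5], [4,6], [5,6]
  2-simplices (12): [0,1,2], [0,1,3], [0,2,5], [0,3,6], [0,5,6], [1,2,4], [1,3,5], [1,4,6], [1,5,6], [2,4,5], [3,4,5], [3,4,6]

so the chain groups are C_0 ≅ Z^7, C_1 ≅ Z^18, C_2 ≅ Z^12.

Boundary ∂_1: C_1 → C_0 sends each edge [p,q] (with p < q) to q − p. For instance
  ∂[1,4] = [4] − [1].
The 7×18 boundary matrix has rank 6 and Smith normal form diag(1,1,1,1,1,1).

Boundary ∂_2: C_2 → C_1 maps a triangle to the signed sum of its edges. For instance
  ∂[1,4,6] = [4,6] − [1,6] + [1,4],
  ∂[0,2,5] = [2,5] − [0,5] + [0,2].
As a 18×12 matrix over Z this has rank 12, with invariant factors (1,1,1,1,1,1,1,1,1,1,1,2).

From H_k ≅ ker(∂_k) / im(∂_{k+1}) we obtain:

  H_0: rank C_0 − rank ∂_1 = 7 − 6 = 1, and the invariant factors of ∂_1 are all 1, so H_0 ≅ Z.
  H_1: rank ker ∂_1 − rank ∂_2 = (18 − 6) − 12 = 0, and ∂_2 has invariant factor 2 > 1, so H_1 ≅ Z/2.
  H_2: rank ker ∂_2 − rank ∂_3 = (12 − 12) − 0 = 0, and there is no ∂_3, so H_2 ≅ 0.

As a check, the Euler characteristic is 7 − 18 + 12 = 1, which agrees with 1 − 0 + 0 = 1.
(K is a triangulation of the real projective plane RP^2.)

H_0 = Z,  H_1 = Z/2,  H_2 = 0.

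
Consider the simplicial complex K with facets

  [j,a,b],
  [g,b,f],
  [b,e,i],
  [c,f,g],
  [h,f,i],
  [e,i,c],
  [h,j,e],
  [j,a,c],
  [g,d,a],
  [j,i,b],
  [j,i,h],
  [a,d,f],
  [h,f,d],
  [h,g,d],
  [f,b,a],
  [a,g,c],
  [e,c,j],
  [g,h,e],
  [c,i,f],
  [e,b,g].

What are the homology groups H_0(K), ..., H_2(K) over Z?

Take the total order a < b < c < d < e < f < g < h < i < j on the vertex set. Then K (dimension 2) consists of the simplices:

  0-simplices (10): a, b, c, d, e, f, g, h, i, j
  1-simplices (30): ab, ac, ad, af, ag, aj, be, bf, bg, bi, bj, ce, cf, cg, ci, cj, df, dg, dh, eg, eh, ei, ej, fg, fh, fi, gh, hi, hj, ij
  2-simplices (20): abf, abj, acg, acj, adf, adg, beg, bei, bfg, bij, cei, cej, cfg, cfi, dfh, dgh, egh, ehj, fhi, hij

so the chain groups are C_0 ≅ Z^10, C_1 ≅ Z^30, C_2 ≅ Z^20.

Boundary ∂_1: C_1 → C_0 is given by ∂[p,q] = [q] − [p].
The 10×30 boundary matrix has rank 9 and Smith normal form diag(1,1,1,1,1,1,1,1,1).

The boundary map ∂_2: C_2 → C_1 sends each 2-simplex [p,q,r] to [q,r] − [p,r] + [p,q]. For instance
  ∂dgh = gh − dh + dg,
  ∂egh = gh − eh + eg.
The resulting 30×20 matrix has rank 20, and its Smith normal form has invariant factors (1,1,1,1,1,1,1,1,1,1,1,1,1,1,1,1,1,1,1,2).

Now H_k = ker ∂_k / im ∂_{k+1}, so:

  H_0: rank C_0 − rank ∂_1 = 10 − 9 = 1, and the invariant factors of ∂_1 are all 1, so H_0 ≅ Z.
  H_1: rank ker ∂_1 − rank ∂_2 = (30 − 9) − 20 = 1, and ∂_2 has invariant factor 2 > 1, so H_1 ≅ Z ⊕ Z/2Z.
  H_2: rank ker ∂_2 − rank ∂_3 = (20 − 20) − 0 = 0, and there is no ∂_3, so H_2 ≅ 0.

H_0 = Z,  H_1 = Z ⊕ Z/2Z,  H_2 = 0.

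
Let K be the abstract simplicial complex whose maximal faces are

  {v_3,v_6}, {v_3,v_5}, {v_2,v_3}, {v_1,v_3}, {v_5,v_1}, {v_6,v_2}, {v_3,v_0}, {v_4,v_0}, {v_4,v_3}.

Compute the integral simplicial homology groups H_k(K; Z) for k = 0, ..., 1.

H_0 = Z,  H_1 = Z^3.

We work with the vertex ordering v_0 < v_1 < v_2 < v_3 < v_4 < v_5 < v_6. The simplices of K, each written with vertices in increasing order, are:

  0-simplices (7): [v_0], [v_1], [v_2], [v_3], [v_4], [v_5], [v_6]
  1-simplices (9): [v_0,v_3], [v_0,v_4], [v_1,v_3], [v_1,v_5], [v_2,v_3], [v_2,v_6], [v_3,v_4], [v_3,v_5], [v_3,v_6]

giving chain groups C_0 ≅ Z^7, C_1 ≅ Z^9.

Boundary ∂_1: C_1 → C_0 maps an edge to its endpoints' difference, ∂[p,q] = q − p.
The resulting 7×9 matrix has rank 6, and its Smith normal form has invariant factors (1,1,1,1,1,1).

From H_k ≅ ker(∂_k) / im(∂_{k+1}) we obtain:

  H_0: rank C_0 − rank ∂_1 = 7 − 6 = 1, and the invariant factors of ∂_1 are all 1, so H_0 = Z.
  H_1: rank ker ∂_1 − rank ∂_2 = (9 − 6) − 0 = 3, and there is no ∂_2, so H_1 = Z^3.

As a check, the Euler characteristic is 7 − 9 = -2, which agrees with 1 − 3 = -2.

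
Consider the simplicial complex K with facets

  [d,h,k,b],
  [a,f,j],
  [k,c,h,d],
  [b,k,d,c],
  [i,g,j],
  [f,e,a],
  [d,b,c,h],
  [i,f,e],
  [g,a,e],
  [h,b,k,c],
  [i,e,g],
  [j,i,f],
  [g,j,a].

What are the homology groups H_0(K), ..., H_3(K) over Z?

H_0 = Z^2,  H_1 = 0,  H_2 = Z,  H_3 = Z.

Order the vertices as a < b < c < d < e < f < g < h < i < j < k. Listing each simplex with vertices in this order, K has dimension 3 with simplices:

  0-simplices (11): a, b, c, d, e, f, g, h, i, j, k
  1-simplices (22): ae, af, ag, aj, bc, bd, bh, bk, cd, ch, ck, dh, dk, ef, eg, ei, fi, fj, gi, gj, hk, ij
  2-simplices (18): aef, aeg, afj, agj, bcd, bch, bck, bdh, bdk, bhk, cdh, cdk, chk, dhk, efi, egi, fij, gij
  3-simplices (5): bcdh, bcdk, bchk, bdhk, cdhk

giving chain groups C_0 ≅ Z^11, C_1 ≅ Z^22, C_2 ≅ Z^18, C_3 ≅ Z^5.

∂_1: C_1 → C_0 sends each edge [p,q] (with p < q) to q − p.
The 11×22 boundary matrix has rank 9 and Smith normal form diag(1,1,1,1,1,1,1,1,1).

The boundary map ∂_2: C_2 → C_1 acts by ∂[p,q,r] = [q,r] − [p,r] + [p,q]. For instance
  ∂egi = gi − ei + eg,
  ∂bdh = dh − bh + bd.
The resulting 22×18 matrix has rank 13, and its Smith normal form has invariant factors (1,1,1,1,1,1,1,1,1,1,1,1,1).

Boundary ∂_3: C_3 → C_2 sends each 3-simplex σ to the alternating sum Σ_i (−1)^i (σ with its i-th vertex removed). For instance
  ∂bcdk = cdk − bdk + bck − bcd,
  ∂bdhk = dhk − bhk + bdk − bdh.
The 18×5 boundary matrix has rank 4 and Smith normal form diag(1,1,1,1).

Reading off H_k = ker ∂_k / im ∂_{k+1}:

  H_0: rank C_0 − rank ∂_1 = 11 − 9 = 2, and the invariant factors of ∂_1 are all 1, so H_0 = Z^2.
  H_1: rank ker ∂_1 − rank ∂_2 = (22 − 9) − 13 = 0, and the invariant factors of ∂_2 are all 1, so H_1 = 0.
  H_2: rank ker ∂_2 − rank ∂_3 = (18 − 13) − 4 = 1, and the invariant factors of ∂_3 are all 1, so H_2 = Z.
  H_3: rank ker ∂_3 − rank ∂_4 = (5 − 4) − 0 = 1, and there is no ∂_4, so H_3 = Z.

(K is a triangulation of the disjoint union of the 3-sphere S^3 and the 2-sphere S^2.)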